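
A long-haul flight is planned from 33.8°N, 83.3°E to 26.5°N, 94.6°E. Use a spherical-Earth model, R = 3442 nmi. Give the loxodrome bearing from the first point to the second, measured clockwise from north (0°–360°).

126.8°

Δψ = ln[tan(π/4+φ₂/2)/tan(π/4+φ₁/2)] = -0.1475
Δλ = +0.1972 rad (taken the short way round)
course = atan2(Δλ, Δψ) = 126.79°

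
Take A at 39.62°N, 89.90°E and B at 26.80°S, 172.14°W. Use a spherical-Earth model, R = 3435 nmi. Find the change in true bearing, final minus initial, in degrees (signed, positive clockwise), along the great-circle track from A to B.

Initial bearing θ₁ = atan2(sin Δλ cos φ₂, cos φ₁ sin φ₂ − sin φ₁ cos φ₂ cos Δλ) = 106.89°
Final bearing θ₂ = (initial bearing from the destination back to the start) + 180° = 124.34°
Δθ = θ₂ − θ₁ = +17.4°

+17.4°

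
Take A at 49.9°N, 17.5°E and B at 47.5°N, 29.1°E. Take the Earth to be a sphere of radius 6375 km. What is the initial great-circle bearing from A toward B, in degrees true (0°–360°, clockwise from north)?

103.0°

N = sin Δλ·cos φ₂ = +0.1358;  D = cos φ₁ sin φ₂ − sin φ₁ cos φ₂ cos Δλ = -0.0313
initial course = atan2(N, D) = 102.98°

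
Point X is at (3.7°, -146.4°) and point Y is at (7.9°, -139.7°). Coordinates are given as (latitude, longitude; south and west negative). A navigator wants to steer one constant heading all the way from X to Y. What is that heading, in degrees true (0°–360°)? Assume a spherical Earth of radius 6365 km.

Meridional parts: M(φ₁)=+0.0646, M(φ₂)=+0.1383 → ΔM = +0.0737;  Δλ = +0.1169 rad
tan C = Δλ / ΔM = +1.5867 → C = 57.78°

57.8°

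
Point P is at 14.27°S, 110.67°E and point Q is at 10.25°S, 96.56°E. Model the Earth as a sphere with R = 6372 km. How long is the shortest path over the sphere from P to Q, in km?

1597 km

Haversine: a = sin²(Δφ/2)+cos φ₁ cos φ₂ sin²(Δλ/2) = 0.01562;  σ = 2·atan2(√a,√(1−a))
σ = 14.358° → d = Rσ = 6372·0.25059 = 1597 km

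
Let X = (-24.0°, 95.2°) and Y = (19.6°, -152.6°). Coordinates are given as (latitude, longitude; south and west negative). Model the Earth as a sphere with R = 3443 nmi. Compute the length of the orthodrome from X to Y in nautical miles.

cos σ = sin φ₁ sin φ₂ + cos φ₁ cos φ₂ cos Δλ
      = sin(-24.00°)sin(19.60°) + cos(-24.00°)cos(19.60°)cos(112.20°) = -0.4616
σ = 117.491° → d = Rσ = 3443·2.05061 = 7060 nmi

7060 nmi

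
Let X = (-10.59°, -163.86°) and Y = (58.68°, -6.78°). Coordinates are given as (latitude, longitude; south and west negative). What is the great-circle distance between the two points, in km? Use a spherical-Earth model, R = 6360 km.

Haversine: a = sin²(Δφ/2)+cos φ₁ cos φ₂ sin²(Δλ/2) = 0.81381;  σ = 2·atan2(√a,√(1−a))
σ = 128.875° → d = Rσ = 6360·2.24929 = 14305 km

14305 km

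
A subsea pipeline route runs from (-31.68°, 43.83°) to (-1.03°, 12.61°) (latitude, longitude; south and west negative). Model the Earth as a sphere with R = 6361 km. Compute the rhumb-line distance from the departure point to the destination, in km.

4725 km

Δψ = ln[tan(π/4+φ₂/2)/tan(π/4+φ₁/2)] = +0.5655;  Δφ = +0.5349 rad,  Δλ = -0.5449 rad
q = Δφ/Δψ = 0.9460
d = R·√(Δφ² + q²Δλ²) = 6361·0.74288 = 4725 km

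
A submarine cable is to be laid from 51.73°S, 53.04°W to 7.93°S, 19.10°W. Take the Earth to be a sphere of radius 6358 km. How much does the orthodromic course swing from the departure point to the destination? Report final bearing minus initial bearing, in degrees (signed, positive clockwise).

-18.6°

At departure: θ₁ = atan2(sin Δλ cos φ₂, cos φ₁ sin φ₂ − sin φ₁ cos φ₂ cos Δλ) = 44.66°
At arrival: θ₂ = atan2(sin Δλ cos φ₁, −cos φ₂ sin φ₁ + sin φ₂ cos φ₁ cos Δλ) = 26.07°
Δθ = θ₂ − θ₁ = -18.6°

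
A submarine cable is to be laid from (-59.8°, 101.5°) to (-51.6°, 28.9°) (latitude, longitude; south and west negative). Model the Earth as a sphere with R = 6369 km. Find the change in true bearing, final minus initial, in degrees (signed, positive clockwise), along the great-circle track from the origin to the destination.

At departure: θ₁ = atan2(sin Δλ cos φ₂, cos φ₁ sin φ₂ − sin φ₁ cos φ₂ cos Δλ) = 248.48°
At arrival: θ₂ = atan2(sin Δλ cos φ₁, −cos φ₂ sin φ₁ + sin φ₂ cos φ₁ cos Δλ) = 311.12°
Δθ = θ₂ − θ₁ = +62.6°

+62.6°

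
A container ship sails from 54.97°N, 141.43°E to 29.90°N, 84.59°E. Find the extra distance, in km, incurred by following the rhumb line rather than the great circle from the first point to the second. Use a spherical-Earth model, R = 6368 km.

107 km

Great circle: cos σ = sin φ₁ sin φ₂ + cos φ₁ cos φ₂ cos Δλ,  σ = 0.8225 rad → d_gc = 5237.9 km
Rhumb line: Δψ = -0.6060, q = Δφ/Δψ = 0.7220, d_rh = R√(Δφ²+q²Δλ²) = 5344.9 km
Excess = 5344.9 − 5237.9 = 107.0 ≈ 107 km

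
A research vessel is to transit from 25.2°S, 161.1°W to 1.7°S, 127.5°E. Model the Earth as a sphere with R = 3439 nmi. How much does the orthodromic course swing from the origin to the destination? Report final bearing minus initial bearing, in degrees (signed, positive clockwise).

+19.4°

At departure: θ₁ = atan2(sin Δλ cos φ₂, cos φ₁ sin φ₂ − sin φ₁ cos φ₂ cos Δλ) = 276.56°
At arrival: θ₂ = atan2(sin Δλ cos φ₁, −cos φ₂ sin φ₁ + sin φ₂ cos φ₁ cos Δλ) = 295.93°
Δθ = θ₂ − θ₁ = +19.4°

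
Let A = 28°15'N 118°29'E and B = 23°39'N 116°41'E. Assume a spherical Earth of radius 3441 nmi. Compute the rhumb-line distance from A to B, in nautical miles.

293 nmi

Δψ = ln[tan(π/4+φ₂/2)/tan(π/4+φ₁/2)] = -0.0893;  Δφ = -0.0803 rad,  Δλ = -0.0314 rad
q = Δφ/Δψ = 0.8988
d = R·√(Δφ² + q²Δλ²) = 3441·0.08511 = 293 nmi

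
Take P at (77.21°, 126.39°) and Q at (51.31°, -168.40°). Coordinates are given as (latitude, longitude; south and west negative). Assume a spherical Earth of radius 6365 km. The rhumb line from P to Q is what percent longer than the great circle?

Great circle: σ = 0.6108 rad → d_gc = Rσ = 3887.7 km
Rhumb: Δφ = -0.4520, Δλ = +1.1381, Δψ = -1.1418, q = Δφ/Δψ = 0.3959 → d_rh = R√(Δφ²+q²Δλ²) = 4062.5 km
Excess = (4062.5 − 3887.7) / 3887.7 = 174.8 / 3887.7 = 4.50% ≈ 4.5%

4.5%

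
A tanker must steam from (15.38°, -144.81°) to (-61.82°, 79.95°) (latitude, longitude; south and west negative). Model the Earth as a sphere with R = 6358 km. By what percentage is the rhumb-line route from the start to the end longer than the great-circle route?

8.6%

Great circle: σ = 2.1617 rad → d_gc = Rσ = 13744.0 km
Rhumb: Δφ = -1.3474, Δλ = -2.3604, Δψ = -1.6540, q = Δφ/Δψ = 0.8146 → d_rh = R√(Δφ²+q²Δλ²) = 14927.9 km
Excess = (14927.9 − 13744.0) / 13744.0 = 1183.9 / 13744.0 = 8.61% ≈ 8.6%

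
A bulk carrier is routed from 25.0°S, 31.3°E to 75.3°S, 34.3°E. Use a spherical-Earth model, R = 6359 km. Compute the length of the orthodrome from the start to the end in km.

5585 km

Haversine: a = sin²(Δφ/2)+cos φ₁ cos φ₂ sin²(Δλ/2) = 0.18077;  σ = 2·atan2(√a,√(1−a))
σ = 50.323° → d = Rσ = 6359·0.87831 = 5585 km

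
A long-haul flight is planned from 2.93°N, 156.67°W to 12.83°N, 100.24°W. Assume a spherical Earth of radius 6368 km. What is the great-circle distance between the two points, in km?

cos σ = sin φ₁ sin φ₂ + cos φ₁ cos φ₂ cos Δλ
      = sin(2.93°)sin(12.83°) + cos(2.93°)cos(12.83°)cos(56.43°) = 0.5498
σ = 56.647° → d = Rσ = 6368·0.98868 = 6296 km

6296 km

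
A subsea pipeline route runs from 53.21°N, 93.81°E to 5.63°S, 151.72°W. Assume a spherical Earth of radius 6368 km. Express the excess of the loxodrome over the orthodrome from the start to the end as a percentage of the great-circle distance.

4.9%

Great circle: σ = 1.9023 rad → d_gc = Rσ = 12113.7 km
Rhumb: Δφ = -1.0270, Δλ = +1.9979, Δψ = -1.1994, q = Δφ/Δψ = 0.8563 → d_rh = R√(Δφ²+q²Δλ²) = 12705.8 km
Excess = (12705.8 − 12113.7) / 12113.7 = 592.1 / 12113.7 = 4.89% ≈ 4.9%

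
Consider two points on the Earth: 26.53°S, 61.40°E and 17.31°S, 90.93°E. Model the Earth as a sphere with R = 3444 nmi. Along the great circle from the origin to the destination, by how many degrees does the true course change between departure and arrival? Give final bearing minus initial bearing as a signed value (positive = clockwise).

-11.3°

Initial bearing θ₁ = atan2(sin Δλ cos φ₂, cos φ₁ sin φ₂ − sin φ₁ cos φ₂ cos Δλ) = 77.44°
Final bearing θ₂ = (initial bearing from the destination back to the start) + 180° = 66.17°
Δθ = θ₂ − θ₁ = -11.3°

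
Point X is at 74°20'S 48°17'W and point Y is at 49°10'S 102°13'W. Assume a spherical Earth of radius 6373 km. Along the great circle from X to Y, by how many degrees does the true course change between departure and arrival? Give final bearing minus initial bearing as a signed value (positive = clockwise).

+49.3°

At departure: θ₁ = atan2(sin Δλ cos φ₂, cos φ₁ sin φ₂ − sin φ₁ cos φ₂ cos Δλ) = 287.47°
At arrival: θ₂ = atan2(sin Δλ cos φ₁, −cos φ₂ sin φ₁ + sin φ₂ cos φ₁ cos Δλ) = 336.80°
Δθ = θ₂ − θ₁ = +49.3°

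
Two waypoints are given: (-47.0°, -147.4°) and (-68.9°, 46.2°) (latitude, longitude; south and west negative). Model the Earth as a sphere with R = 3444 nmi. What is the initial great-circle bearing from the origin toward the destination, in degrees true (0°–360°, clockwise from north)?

185.4°

θ = atan2( sin Δλ·cos φ₂ ,  cos φ₁ sin φ₂ − sin φ₁ cos φ₂ cos Δλ )
  = atan2(-0.0847, -0.8922) = 185.42°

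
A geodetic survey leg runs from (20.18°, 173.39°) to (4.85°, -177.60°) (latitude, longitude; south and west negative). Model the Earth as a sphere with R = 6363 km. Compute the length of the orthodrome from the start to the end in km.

1961 km

Haversine: a = sin²(Δφ/2)+cos φ₁ cos φ₂ sin²(Δλ/2) = 0.02356;  σ = 2·atan2(√a,√(1−a))
σ = 17.659° → d = Rσ = 6363·0.30821 = 1961 km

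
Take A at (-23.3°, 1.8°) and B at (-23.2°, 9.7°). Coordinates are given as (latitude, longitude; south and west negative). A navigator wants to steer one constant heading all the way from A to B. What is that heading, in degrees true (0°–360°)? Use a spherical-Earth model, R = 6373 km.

89.2°

Δψ = ln[tan(π/4+φ₂/2)/tan(π/4+φ₁/2)] = +0.0019
Δλ = +0.1379 rad (taken the short way round)
course = atan2(Δλ, Δψ) = 89.21°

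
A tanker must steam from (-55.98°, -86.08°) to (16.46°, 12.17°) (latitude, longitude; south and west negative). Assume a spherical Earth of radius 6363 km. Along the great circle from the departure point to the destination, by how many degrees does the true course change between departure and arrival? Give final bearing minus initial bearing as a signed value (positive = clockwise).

At departure: θ₁ = atan2(sin Δλ cos φ₂, cos φ₁ sin φ₂ − sin φ₁ cos φ₂ cos Δλ) = 87.32°
At arrival: θ₂ = atan2(sin Δλ cos φ₁, −cos φ₂ sin φ₁ + sin φ₂ cos φ₁ cos Δλ) = 35.64°
Δθ = θ₂ − θ₁ = -51.7°

-51.7°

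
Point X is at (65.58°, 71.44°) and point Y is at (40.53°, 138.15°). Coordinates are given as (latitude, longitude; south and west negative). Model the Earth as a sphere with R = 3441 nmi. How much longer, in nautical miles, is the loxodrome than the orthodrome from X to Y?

104 nmi

Great circle: cos σ = sin φ₁ sin φ₂ + cos φ₁ cos φ₂ cos Δλ,  σ = 0.7728 rad → d_gc = 2659.2 nmi
Rhumb line: Δψ = -0.7556, q = Δφ/Δψ = 0.5786, d_rh = R√(Δφ²+q²Δλ²) = 2763.5 nmi
Excess = 2763.5 − 2659.2 = 104.3 ≈ 104 nmi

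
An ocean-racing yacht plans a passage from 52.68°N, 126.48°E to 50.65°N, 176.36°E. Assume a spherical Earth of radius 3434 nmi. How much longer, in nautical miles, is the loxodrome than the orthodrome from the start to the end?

37 nmi

Great circle: cos σ = sin φ₁ sin φ₂ + cos φ₁ cos φ₂ cos Δλ,  σ = 0.5303 rad → d_gc = 1820.9 nmi
Rhumb line: Δψ = -0.0571, q = Δφ/Δψ = 0.6201, d_rh = R√(Δφ²+q²Δλ²) = 1857.9 nmi
Excess = 1857.9 − 1820.9 = 37.0 ≈ 37 nmi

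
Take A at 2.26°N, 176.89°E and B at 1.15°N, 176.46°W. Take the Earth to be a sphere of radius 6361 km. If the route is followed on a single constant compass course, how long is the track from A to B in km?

748 km

Rhumb course C = atan2(Δλ, Δψ) with Δψ = ln[tan(π/4+φ₂/2)/tan(π/4+φ₁/2)] = -0.0194, Δλ = +0.1161 → C = 99.48°
d = R·|Δφ| / |cos C| = 6361·0.01937 / 0.16471 = 748 km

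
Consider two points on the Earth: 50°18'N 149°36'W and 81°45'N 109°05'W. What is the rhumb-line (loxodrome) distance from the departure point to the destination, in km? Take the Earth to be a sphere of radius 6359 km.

3812 km

Rhumb course C = atan2(Δλ, Δψ) with Δψ = ln[tan(π/4+φ₂/2)/tan(π/4+φ₁/2)] = +1.6106, Δλ = +0.7071 → C = 23.70°
d = R·|Δφ| / |cos C| = 6359·0.54891 / 0.91563 = 3812 km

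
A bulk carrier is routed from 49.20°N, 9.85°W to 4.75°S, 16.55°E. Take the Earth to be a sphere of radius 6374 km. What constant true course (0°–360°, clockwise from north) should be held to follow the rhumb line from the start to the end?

156.7°

Meridional parts: M(φ₁)=+0.9891, M(φ₂)=-0.0830 → ΔM = -1.0721;  Δλ = +0.4608 rad
tan C = Δλ / ΔM = -0.4298 → C = 156.74°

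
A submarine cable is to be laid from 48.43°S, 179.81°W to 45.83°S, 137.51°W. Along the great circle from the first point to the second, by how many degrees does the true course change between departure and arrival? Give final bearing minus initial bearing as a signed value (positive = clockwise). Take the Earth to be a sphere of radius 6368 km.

-31.7°

Initial bearing θ₁ = atan2(sin Δλ cos φ₂, cos φ₁ sin φ₂ − sin φ₁ cos φ₂ cos Δλ) = 100.91°
Final bearing θ₂ = (initial bearing from the destination back to the start) + 180° = 69.24°
Δθ = θ₂ − θ₁ = -31.7°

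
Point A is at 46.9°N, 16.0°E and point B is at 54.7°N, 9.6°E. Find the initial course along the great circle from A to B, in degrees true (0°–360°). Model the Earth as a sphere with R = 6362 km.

θ = atan2( sin Δλ·cos φ₂ ,  cos φ₁ sin φ₂ − sin φ₁ cos φ₂ cos Δλ )
  = atan2(-0.0644, +0.1383) = 335.03°

335.0°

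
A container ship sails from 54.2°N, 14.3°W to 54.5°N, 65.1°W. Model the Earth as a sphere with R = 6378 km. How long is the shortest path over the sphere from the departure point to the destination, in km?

3223 km

cos σ = sin φ₁ sin φ₂ + cos φ₁ cos φ₂ cos Δλ
      = sin(54.20°)sin(54.50°) + cos(54.20°)cos(54.50°)cos(-50.80°) = 0.8750
σ = 28.956° → d = Rσ = 6378·0.50538 = 3223 km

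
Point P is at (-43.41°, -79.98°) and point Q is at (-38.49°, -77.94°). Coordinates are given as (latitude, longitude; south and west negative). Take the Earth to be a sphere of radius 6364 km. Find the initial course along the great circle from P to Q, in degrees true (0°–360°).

θ = atan2( sin Δλ·cos φ₂ ,  cos φ₁ sin φ₂ − sin φ₁ cos φ₂ cos Δλ )
  = atan2(+0.0279, +0.0854) = 18.06°

18.1°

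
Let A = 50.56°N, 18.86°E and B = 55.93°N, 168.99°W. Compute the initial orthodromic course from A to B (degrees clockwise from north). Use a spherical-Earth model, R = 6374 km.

4.6°

N = sin Δλ·cos φ₂ = +0.0765;  D = cos φ₁ sin φ₂ − sin φ₁ cos φ₂ cos Δλ = +0.9548
initial course = atan2(N, D) = 4.58°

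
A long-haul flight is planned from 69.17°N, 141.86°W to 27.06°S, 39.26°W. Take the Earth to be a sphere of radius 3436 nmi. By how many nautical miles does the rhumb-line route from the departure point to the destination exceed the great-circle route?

288 nmi

Great circle: cos σ = sin φ₁ sin φ₂ + cos φ₁ cos φ₂ cos Δλ,  σ = 2.0878 rad → d_gc = 7173.6 nmi
Rhumb line: Δψ = -2.1848, q = Δφ/Δψ = 0.7687, d_rh = R√(Δφ²+q²Δλ²) = 7461.6 nmi
Excess = 7461.6 − 7173.6 = 288.0 ≈ 288 nmi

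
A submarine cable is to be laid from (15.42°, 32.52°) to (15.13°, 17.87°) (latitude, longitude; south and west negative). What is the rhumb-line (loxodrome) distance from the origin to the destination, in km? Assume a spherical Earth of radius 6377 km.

1573 km

Δψ = ln[tan(π/4+φ₂/2)/tan(π/4+φ₁/2)] = -0.0052;  Δφ = -0.0051 rad,  Δλ = -0.2557 rad
q = Δφ/Δψ = 0.9647
d = R·√(Δφ² + q²Δλ²) = 6377·0.24671 = 1573 km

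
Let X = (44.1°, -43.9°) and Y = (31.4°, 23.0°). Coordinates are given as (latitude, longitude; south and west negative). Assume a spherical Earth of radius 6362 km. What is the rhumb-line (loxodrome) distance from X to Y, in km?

6015 km

Δψ = ln[tan(π/4+φ₂/2)/tan(π/4+φ₁/2)] = -0.2816;  Δφ = -0.2217 rad,  Δλ = +1.1676 rad
q = Δφ/Δψ = 0.7871
d = R·√(Δφ² + q²Δλ²) = 6362·0.94541 = 6015 km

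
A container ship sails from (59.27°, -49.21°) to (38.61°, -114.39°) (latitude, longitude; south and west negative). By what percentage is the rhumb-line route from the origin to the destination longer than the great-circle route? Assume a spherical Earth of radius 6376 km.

Great circle: σ = 0.7898 rad → d_gc = Rσ = 5035.6 km
Rhumb: Δφ = -0.3606, Δλ = -1.1376, Δψ = -0.5602, q = Δφ/Δψ = 0.6437 → d_rh = R√(Δφ²+q²Δλ²) = 5204.2 km
Excess = (5204.2 − 5035.6) / 5035.6 = 168.6 / 5035.6 = 3.348% ≈ 3.3%

3.3%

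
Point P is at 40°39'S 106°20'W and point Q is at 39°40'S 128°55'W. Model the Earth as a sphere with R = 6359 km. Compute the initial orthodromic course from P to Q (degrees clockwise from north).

θ = atan2( sin Δλ·cos φ₂ ,  cos φ₁ sin φ₂ − sin φ₁ cos φ₂ cos Δλ )
  = atan2(-0.2956, -0.0213) = 265.88°

265.9°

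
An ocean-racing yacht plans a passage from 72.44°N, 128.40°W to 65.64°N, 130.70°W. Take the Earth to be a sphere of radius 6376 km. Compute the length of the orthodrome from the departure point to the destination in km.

Haversine: a = sin²(Δφ/2)+cos φ₁ cos φ₂ sin²(Δλ/2) = 0.00357;  σ = 2·atan2(√a,√(1−a))
σ = 6.848° → d = Rσ = 6376·0.11953 = 762 km

762 km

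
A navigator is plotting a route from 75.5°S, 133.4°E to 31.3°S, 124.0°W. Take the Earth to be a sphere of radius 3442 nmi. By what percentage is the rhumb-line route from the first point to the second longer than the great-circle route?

Great circle: σ = 1.0970 rad → d_gc = Rσ = 3775.7 nmi
Rhumb: Δφ = +0.7714, Δλ = +1.7907, Δψ = +1.4862, q = Δφ/Δψ = 0.5191 → d_rh = R√(Δφ²+q²Δλ²) = 4157.7 nmi
Excess = (4157.7 − 3775.7) / 3775.7 = 382.0 / 3775.7 = 10.12% ≈ 10.1%

10.1%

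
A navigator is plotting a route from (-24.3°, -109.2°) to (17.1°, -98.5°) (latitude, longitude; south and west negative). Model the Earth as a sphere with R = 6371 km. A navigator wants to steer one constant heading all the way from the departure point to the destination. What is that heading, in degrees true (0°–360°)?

14.2°

Meridional parts: M(φ₁)=-0.4374, M(φ₂)=+0.3030 → ΔM = +0.7404;  Δλ = +0.1868 rad
tan C = Δλ / ΔM = +0.2522 → C = 14.16°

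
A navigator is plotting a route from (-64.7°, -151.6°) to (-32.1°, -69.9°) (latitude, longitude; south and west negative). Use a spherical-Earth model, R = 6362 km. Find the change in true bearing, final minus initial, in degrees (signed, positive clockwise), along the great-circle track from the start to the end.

-67.9°

Initial bearing θ₁ = atan2(sin Δλ cos φ₂, cos φ₁ sin φ₂ − sin φ₁ cos φ₂ cos Δλ) = 97.91°
Final bearing θ₂ = (initial bearing from the destination back to the start) + 180° = 29.98°
Δθ = θ₂ − θ₁ = -67.9°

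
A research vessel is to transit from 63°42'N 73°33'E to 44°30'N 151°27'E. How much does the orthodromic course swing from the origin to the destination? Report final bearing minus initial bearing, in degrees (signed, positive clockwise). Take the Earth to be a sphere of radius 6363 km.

Initial bearing θ₁ = atan2(sin Δλ cos φ₂, cos φ₁ sin φ₂ − sin φ₁ cos φ₂ cos Δλ) = 75.80°
Final bearing θ₂ = (initial bearing from the destination back to the start) + 180° = 142.97°
Δθ = θ₂ − θ₁ = +67.2°

+67.2°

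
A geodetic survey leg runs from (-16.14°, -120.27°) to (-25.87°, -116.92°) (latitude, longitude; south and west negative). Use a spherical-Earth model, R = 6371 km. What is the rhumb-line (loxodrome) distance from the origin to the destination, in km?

Rhumb course C = atan2(Δλ, Δψ) with Δψ = ln[tan(π/4+φ₂/2)/tan(π/4+φ₁/2)] = -0.1822, Δλ = +0.0585 → C = 162.21°
d = R·|Δφ| / |cos C| = 6371·0.16982 / 0.95217 = 1136 km

1136 km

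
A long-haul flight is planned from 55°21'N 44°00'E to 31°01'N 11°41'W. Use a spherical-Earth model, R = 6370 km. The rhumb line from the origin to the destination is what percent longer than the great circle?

2.0%

Great circle: σ = 0.7974 rad → d_gc = Rσ = 5079.2 km
Rhumb: Δφ = -0.4247, Δλ = -0.9719, Δψ = -0.5950, q = Δφ/Δψ = 0.7137 → d_rh = R√(Δφ²+q²Δλ²) = 5181.0 km
Excess = (5181.0 − 5079.2) / 5079.2 = 101.8 / 5079.2 = 2.00% ≈ 2.0%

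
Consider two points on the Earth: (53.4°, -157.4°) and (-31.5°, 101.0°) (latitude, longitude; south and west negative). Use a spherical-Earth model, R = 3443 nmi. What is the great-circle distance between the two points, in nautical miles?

7298 nmi

cos σ = sin φ₁ sin φ₂ + cos φ₁ cos φ₂ cos Δλ
      = sin(53.40°)sin(-31.50°) + cos(53.40°)cos(-31.50°)cos(-101.60°) = -0.5217
σ = 121.446° → d = Rσ = 3443·2.11963 = 7298 nmi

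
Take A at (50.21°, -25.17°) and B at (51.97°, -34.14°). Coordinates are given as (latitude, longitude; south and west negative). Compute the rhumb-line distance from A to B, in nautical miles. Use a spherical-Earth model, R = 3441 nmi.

354 nmi

Rhumb course C = atan2(Δλ, Δψ) with Δψ = ln[tan(π/4+φ₂/2)/tan(π/4+φ₁/2)] = +0.0489, Δλ = -0.1566 → C = 287.35°
d = R·|Δφ| / |cos C| = 3441·0.03072 / 0.29822 = 354 nmi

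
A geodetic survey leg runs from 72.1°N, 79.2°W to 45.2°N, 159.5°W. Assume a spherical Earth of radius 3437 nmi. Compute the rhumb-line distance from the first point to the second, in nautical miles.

Rhumb course C = atan2(Δλ, Δψ) with Δψ = ln[tan(π/4+φ₂/2)/tan(π/4+φ₁/2)] = -0.9621, Δλ = -1.4015 → C = 235.53°
d = R·|Δφ| / |cos C| = 3437·0.46949 / 0.56595 = 2851 nmi

2851 nmi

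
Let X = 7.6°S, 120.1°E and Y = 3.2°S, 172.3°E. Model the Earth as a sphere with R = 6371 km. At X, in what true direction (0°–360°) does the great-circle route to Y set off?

θ = atan2( sin Δλ·cos φ₂ ,  cos φ₁ sin φ₂ − sin φ₁ cos φ₂ cos Δλ )
  = atan2(+0.7889, +0.0256) = 88.14°

88.1°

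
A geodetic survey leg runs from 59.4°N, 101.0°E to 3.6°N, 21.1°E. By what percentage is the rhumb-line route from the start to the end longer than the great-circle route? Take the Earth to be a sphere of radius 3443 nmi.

Great circle: σ = 1.4272 rad → d_gc = Rσ = 4913.7 nmi
Rhumb: Δφ = -0.9739, Δλ = -1.3945, Δψ = -1.2333, q = Δφ/Δψ = 0.7896 → d_rh = R√(Δφ²+q²Δλ²) = 5061.4 nmi
Excess = (5061.4 − 4913.7) / 4913.7 = 147.7 / 4913.7 = 3.01% ≈ 3.0%

3.0%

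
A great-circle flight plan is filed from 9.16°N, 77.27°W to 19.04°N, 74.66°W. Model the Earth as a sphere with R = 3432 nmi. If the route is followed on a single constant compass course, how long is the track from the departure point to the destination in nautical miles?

Rhumb course C = atan2(Δλ, Δψ) with Δψ = ln[tan(π/4+φ₂/2)/tan(π/4+φ₁/2)] = +0.1780, Δλ = +0.0456 → C = 14.35°
d = R·|Δφ| / |cos C| = 3432·0.17244 / 0.96879 = 611 nmi

611 nmi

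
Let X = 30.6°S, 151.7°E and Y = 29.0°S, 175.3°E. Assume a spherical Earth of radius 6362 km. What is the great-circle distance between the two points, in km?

2277 km

Haversine: a = sin²(Δφ/2)+cos φ₁ cos φ₂ sin²(Δλ/2) = 0.03168;  σ = 2·atan2(√a,√(1−a))
σ = 20.504° → d = Rσ = 6362·0.35787 = 2277 km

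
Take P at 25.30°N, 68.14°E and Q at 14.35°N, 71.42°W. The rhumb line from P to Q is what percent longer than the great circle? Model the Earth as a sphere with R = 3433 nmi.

6.0%

Great circle: σ = 2.1660 rad → d_gc = Rσ = 7436.0 nmi
Rhumb: Δφ = -0.1911, Δλ = -2.4358, Δψ = -0.2035, q = Δφ/Δψ = 0.9389 → d_rh = R√(Δφ²+q²Δλ²) = 7878.7 nmi
Excess = (7878.7 − 7436.0) / 7436.0 = 442.7 / 7436.0 = 5.953% ≈ 6.0%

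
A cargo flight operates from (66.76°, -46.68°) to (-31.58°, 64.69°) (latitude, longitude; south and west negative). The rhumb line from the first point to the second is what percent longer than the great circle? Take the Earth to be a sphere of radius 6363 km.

Great circle: σ = 2.2189 rad → d_gc = Rσ = 14118.9 km
Rhumb: Δφ = -1.7164, Δλ = +1.9438, Δψ = -2.1631, q = Δφ/Δψ = 0.7935 → d_rh = R√(Δφ²+q²Δλ²) = 14682.9 km
Excess = (14682.9 − 14118.9) / 14118.9 = 564.0 / 14118.9 = 3.99% ≈ 4.0%

4.0%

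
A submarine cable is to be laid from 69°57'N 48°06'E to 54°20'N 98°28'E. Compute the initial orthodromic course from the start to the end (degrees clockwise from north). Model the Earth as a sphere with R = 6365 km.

99.0°

N = sin Δλ·cos φ₂ = +0.4490;  D = cos φ₁ sin φ₂ − sin φ₁ cos φ₂ cos Δλ = -0.0709
initial course = atan2(N, D) = 98.97°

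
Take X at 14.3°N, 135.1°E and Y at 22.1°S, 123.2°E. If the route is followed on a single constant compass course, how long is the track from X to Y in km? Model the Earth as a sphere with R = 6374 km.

Δψ = ln[tan(π/4+φ₂/2)/tan(π/4+φ₁/2)] = -0.6479;  Δφ = -0.6353 rad,  Δλ = -0.2077 rad
q = Δφ/Δψ = 0.9806
d = R·√(Δφ² + q²Δλ²) = 6374·0.66715 = 4252 km

4252 km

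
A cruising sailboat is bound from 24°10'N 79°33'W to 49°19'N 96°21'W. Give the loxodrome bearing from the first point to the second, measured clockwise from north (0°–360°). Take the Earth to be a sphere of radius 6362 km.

Δψ = ln[tan(π/4+φ₂/2)/tan(π/4+φ₁/2)] = +0.5574
Δλ = -0.2932 rad (taken the short way round)
course = atan2(Δλ, Δψ) = 332.25°

332.3°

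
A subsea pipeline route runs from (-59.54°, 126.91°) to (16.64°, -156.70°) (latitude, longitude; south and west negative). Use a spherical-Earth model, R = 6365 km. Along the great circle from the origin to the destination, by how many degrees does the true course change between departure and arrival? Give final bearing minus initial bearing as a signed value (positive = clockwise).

-40.2°

Initial bearing θ₁ = atan2(sin Δλ cos φ₂, cos φ₁ sin φ₂ − sin φ₁ cos φ₂ cos Δλ) = 69.97°
Final bearing θ₂ = (initial bearing from the destination back to the start) + 180° = 29.81°
Δθ = θ₂ − θ₁ = -40.2°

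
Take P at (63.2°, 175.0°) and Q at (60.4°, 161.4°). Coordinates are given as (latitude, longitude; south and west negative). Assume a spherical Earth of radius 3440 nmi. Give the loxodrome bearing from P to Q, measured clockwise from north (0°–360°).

246.4°

Meridional parts: M(φ₁)=+1.4345, M(φ₂)=+1.3310 → ΔM = -0.1035;  Δλ = -0.2374 rad
tan C = Δλ / ΔM = +2.2934 → C = 246.44°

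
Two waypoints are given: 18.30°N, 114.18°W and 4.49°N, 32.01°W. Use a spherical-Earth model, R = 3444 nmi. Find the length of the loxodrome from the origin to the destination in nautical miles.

4900 nmi

Δψ = ln[tan(π/4+φ₂/2)/tan(π/4+φ₁/2)] = -0.2465;  Δφ = -0.2410 rad,  Δλ = +1.4341 rad
q = Δφ/Δψ = 0.9777
d = R·√(Δφ² + q²Δλ²) = 3444·1.42275 = 4900 nmi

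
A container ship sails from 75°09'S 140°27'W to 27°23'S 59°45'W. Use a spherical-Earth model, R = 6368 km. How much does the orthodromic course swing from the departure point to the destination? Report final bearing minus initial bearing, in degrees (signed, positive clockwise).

Initial bearing θ₁ = atan2(sin Δλ cos φ₂, cos φ₁ sin φ₂ − sin φ₁ cos φ₂ cos Δλ) = 88.64°
Final bearing θ₂ = (initial bearing from the destination back to the start) + 180° = 16.77°
Δθ = θ₂ − θ₁ = -71.9°

-71.9°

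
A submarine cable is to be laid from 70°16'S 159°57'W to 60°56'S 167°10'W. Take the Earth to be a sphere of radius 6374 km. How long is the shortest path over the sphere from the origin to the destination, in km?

cos σ = sin φ₁ sin φ₂ + cos φ₁ cos φ₂ cos Δλ
      = sin(-70.27°)sin(-60.93°) + cos(-70.27°)cos(-60.93°)cos(-7.22°) = 0.9855
σ = 9.782° → d = Rσ = 6374·0.17072 = 1088 km

1088 km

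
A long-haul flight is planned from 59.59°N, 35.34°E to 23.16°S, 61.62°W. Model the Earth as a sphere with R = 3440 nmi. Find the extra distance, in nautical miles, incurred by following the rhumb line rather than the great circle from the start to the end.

Great circle: cos σ = sin φ₁ sin φ₂ + cos φ₁ cos φ₂ cos Δλ,  σ = 1.9775 rad → d_gc = 6802.6 nmi
Rhumb line: Δψ = -1.7184, q = Δφ/Δψ = 0.8405, d_rh = R√(Δφ²+q²Δλ²) = 6972.9 nmi
Excess = 6972.9 − 6802.6 = 170.3 ≈ 170 nmi

170 nmi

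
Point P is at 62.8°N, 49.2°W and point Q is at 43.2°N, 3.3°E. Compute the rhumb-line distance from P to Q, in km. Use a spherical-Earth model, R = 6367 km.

Δψ = ln[tan(π/4+φ₂/2)/tan(π/4+φ₁/2)] = -0.5815;  Δφ = -0.3421 rad,  Δλ = +0.9163 rad
q = Δφ/Δψ = 0.5883
d = R·√(Δφ² + q²Δλ²) = 6367·0.63842 = 4065 km

4065 km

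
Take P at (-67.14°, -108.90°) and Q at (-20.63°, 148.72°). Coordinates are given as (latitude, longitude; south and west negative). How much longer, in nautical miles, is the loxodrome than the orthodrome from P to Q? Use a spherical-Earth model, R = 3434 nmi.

377 nmi

Great circle: cos σ = sin φ₁ sin φ₂ + cos φ₁ cos φ₂ cos Δλ,  σ = 1.3215 rad → d_gc = 4538.1 nmi
Rhumb line: Δψ = +1.2305, q = Δφ/Δψ = 0.6597, d_rh = R√(Δφ²+q²Δλ²) = 4914.9 nmi
Excess = 4914.9 − 4538.1 = 376.8 ≈ 377 nmi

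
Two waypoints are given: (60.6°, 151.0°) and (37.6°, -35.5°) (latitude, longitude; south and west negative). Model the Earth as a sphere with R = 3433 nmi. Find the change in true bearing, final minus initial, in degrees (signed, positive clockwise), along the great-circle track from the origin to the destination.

+171.6°

Initial bearing θ₁ = atan2(sin Δλ cos φ₂, cos φ₁ sin φ₂ − sin φ₁ cos φ₂ cos Δλ) = 5.20°
Final bearing θ₂ = (initial bearing from the destination back to the start) + 180° = 176.78°
Δθ = θ₂ − θ₁ = +171.6°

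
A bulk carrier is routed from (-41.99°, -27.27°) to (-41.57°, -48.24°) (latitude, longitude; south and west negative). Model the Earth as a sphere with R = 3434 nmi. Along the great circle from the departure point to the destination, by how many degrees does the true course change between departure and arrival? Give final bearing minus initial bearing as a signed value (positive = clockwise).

+14.1°

At departure: θ₁ = atan2(sin Δλ cos φ₂, cos φ₁ sin φ₂ − sin φ₁ cos φ₂ cos Δλ) = 264.49°
At arrival: θ₂ = atan2(sin Δλ cos φ₁, −cos φ₂ sin φ₁ + sin φ₂ cos φ₁ cos Δλ) = 278.55°
Δθ = θ₂ − θ₁ = +14.1°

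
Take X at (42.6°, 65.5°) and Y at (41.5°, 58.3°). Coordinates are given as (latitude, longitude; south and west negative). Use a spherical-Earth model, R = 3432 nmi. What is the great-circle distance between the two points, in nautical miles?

327 nmi

cos σ = sin φ₁ sin φ₂ + cos φ₁ cos φ₂ cos Δλ
      = sin(42.60°)sin(41.50°) + cos(42.60°)cos(41.50°)cos(-7.20°) = 0.9955
σ = 5.457° → d = Rσ = 3432·0.09524 = 327 nmi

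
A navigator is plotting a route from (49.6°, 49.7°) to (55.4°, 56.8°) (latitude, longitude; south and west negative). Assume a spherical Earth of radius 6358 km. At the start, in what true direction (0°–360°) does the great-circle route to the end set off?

N = sin Δλ·cos φ₂ = +0.0702;  D = cos φ₁ sin φ₂ − sin φ₁ cos φ₂ cos Δλ = +0.1044
initial course = atan2(N, D) = 33.92°

33.9°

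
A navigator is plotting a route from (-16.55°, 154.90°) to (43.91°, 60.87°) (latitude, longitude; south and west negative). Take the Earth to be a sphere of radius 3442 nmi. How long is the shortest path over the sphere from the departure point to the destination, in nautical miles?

6263 nmi

cos σ = sin φ₁ sin φ₂ + cos φ₁ cos φ₂ cos Δλ
      = sin(-16.55°)sin(43.91°) + cos(-16.55°)cos(43.91°)cos(-94.03°) = -0.2461
σ = 104.246° → d = Rσ = 3442·1.81944 = 6263 nmi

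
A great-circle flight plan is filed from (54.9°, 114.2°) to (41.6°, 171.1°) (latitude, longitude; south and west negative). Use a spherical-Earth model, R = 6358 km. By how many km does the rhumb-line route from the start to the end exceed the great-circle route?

105 km

Great circle: cos σ = sin φ₁ sin φ₂ + cos φ₁ cos φ₂ cos Δλ,  σ = 0.6793 rad → d_gc = 4319.03 km
Rhumb line: Δψ = -0.3514, q = Δφ/Δψ = 0.6606, d_rh = R√(Δφ²+q²Δλ²) = 4424.47 km
Excess = 4424.47 − 4319.03 = 105.44 ≈ 105 km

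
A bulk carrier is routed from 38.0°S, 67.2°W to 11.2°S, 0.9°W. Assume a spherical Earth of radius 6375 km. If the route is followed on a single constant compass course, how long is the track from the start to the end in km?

Δψ = ln[tan(π/4+φ₂/2)/tan(π/4+φ₁/2)] = +0.5213;  Δφ = +0.4677 rad,  Δλ = +1.1572 rad
q = Δφ/Δψ = 0.8974
d = R·√(Δφ² + q²Δλ²) = 6375·1.13886 = 7260 km

7260 km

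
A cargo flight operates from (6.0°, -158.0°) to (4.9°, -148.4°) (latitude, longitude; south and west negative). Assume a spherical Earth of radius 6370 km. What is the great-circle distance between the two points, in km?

1069 km

cos σ = sin φ₁ sin φ₂ + cos φ₁ cos φ₂ cos Δλ
      = sin(6.00°)sin(4.90°) + cos(6.00°)cos(4.90°)cos(9.60°) = 0.9859
σ = 9.619° → d = Rσ = 6370·0.16789 = 1069 km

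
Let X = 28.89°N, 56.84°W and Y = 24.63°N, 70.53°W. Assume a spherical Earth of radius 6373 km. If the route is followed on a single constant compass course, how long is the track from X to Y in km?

1439 km

Δψ = ln[tan(π/4+φ₂/2)/tan(π/4+φ₁/2)] = -0.0833;  Δφ = -0.0744 rad,  Δλ = -0.2389 rad
q = Δφ/Δψ = 0.8926
d = R·√(Δφ² + q²Δλ²) = 6373·0.22586 = 1439 km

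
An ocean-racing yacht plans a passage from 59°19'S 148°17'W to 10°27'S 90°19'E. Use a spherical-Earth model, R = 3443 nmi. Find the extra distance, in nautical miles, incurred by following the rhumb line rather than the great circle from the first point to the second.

Great circle: cos σ = sin φ₁ sin φ₂ + cos φ₁ cos φ₂ cos Δλ,  σ = 1.6765 rad → d_gc = 5772.1 nmi
Rhumb line: Δψ = +1.1099, q = Δφ/Δψ = 0.7684, d_rh = R√(Δφ²+q²Δλ²) = 6328.2 nmi
Excess = 6328.2 − 5772.1 = 556.1 ≈ 556 nmi

556 nmi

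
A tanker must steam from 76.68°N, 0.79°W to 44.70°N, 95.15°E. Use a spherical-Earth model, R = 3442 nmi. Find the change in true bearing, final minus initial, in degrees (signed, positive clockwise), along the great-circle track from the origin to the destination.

+90.4°

Initial bearing θ₁ = atan2(sin Δλ cos φ₂, cos φ₁ sin φ₂ − sin φ₁ cos φ₂ cos Δλ) = 71.71°
Final bearing θ₂ = (initial bearing from the destination back to the start) + 180° = 162.08°
Δθ = θ₂ − θ₁ = +90.4°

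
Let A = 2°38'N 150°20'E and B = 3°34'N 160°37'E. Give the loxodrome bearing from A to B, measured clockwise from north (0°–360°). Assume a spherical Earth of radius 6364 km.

Δψ = ln[tan(π/4+φ₂/2)/tan(π/4+φ₁/2)] = +0.0163
Δλ = +0.1795 rad (taken the short way round)
course = atan2(Δλ, Δψ) = 84.81°

84.8°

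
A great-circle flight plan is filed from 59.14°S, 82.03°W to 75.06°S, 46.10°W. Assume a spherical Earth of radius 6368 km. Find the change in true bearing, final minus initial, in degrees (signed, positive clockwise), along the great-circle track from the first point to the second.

-33.6°

Initial bearing θ₁ = atan2(sin Δλ cos φ₂, cos φ₁ sin φ₂ − sin φ₁ cos φ₂ cos Δλ) = 154.45°
Final bearing θ₂ = (initial bearing from the destination back to the start) + 180° = 120.88°
Δθ = θ₂ − θ₁ = -33.6°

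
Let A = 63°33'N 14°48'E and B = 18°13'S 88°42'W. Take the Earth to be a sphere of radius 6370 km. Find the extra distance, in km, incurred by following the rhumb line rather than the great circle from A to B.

503 km

Great circle: cos σ = sin φ₁ sin φ₂ + cos φ₁ cos φ₂ cos Δλ,  σ = 1.9591 rad → d_gc = 12479.7 km
Rhumb line: Δψ = -1.7716, q = Δφ/Δψ = 0.8056, d_rh = R√(Δφ²+q²Δλ²) = 12983.1 km
Excess = 12983.1 − 12479.7 = 503.4 ≈ 503 km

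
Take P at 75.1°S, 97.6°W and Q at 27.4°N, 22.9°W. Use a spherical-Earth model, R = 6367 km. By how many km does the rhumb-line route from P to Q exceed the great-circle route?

Great circle: cos σ = sin φ₁ sin φ₂ + cos φ₁ cos φ₂ cos Δλ,  σ = 1.9654 rad → d_gc = 12514.0 km
Rhumb line: Δψ = +2.5319, q = Δφ/Δψ = 0.7066, d_rh = R√(Δφ²+q²Δλ²) = 12811.7 km
Excess = 12811.7 − 12514.0 = 297.7 ≈ 298 km

298 km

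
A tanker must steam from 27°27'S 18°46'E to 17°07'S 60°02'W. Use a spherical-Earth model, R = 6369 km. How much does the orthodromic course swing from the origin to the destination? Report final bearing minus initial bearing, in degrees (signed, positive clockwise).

+34.7°

Initial bearing θ₁ = atan2(sin Δλ cos φ₂, cos φ₁ sin φ₂ − sin φ₁ cos φ₂ cos Δλ) = 259.39°
Final bearing θ₂ = (initial bearing from the destination back to the start) + 180° = 294.12°
Δθ = θ₂ − θ₁ = +34.7°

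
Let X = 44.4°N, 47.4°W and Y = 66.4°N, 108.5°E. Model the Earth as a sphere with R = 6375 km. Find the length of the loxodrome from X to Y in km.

Δψ = ln[tan(π/4+φ₂/2)/tan(π/4+φ₁/2)] = +0.6992;  Δφ = +0.3840 rad,  Δλ = +2.7210 rad
q = Δφ/Δψ = 0.5492
d = R·√(Δφ² + q²Δλ²) = 6375·1.54278 = 9835 km

9835 km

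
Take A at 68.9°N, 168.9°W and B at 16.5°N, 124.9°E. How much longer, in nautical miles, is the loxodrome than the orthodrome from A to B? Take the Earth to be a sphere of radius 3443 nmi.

Great circle: cos σ = sin φ₁ sin φ₂ + cos φ₁ cos φ₂ cos Δλ,  σ = 1.1546 rad → d_gc = 3975.4 nmi
Rhumb line: Δψ = -1.3887, q = Δφ/Δψ = 0.6586, d_rh = R√(Δφ²+q²Δλ²) = 4096.2 nmi
Excess = 4096.2 − 3975.4 = 120.8 ≈ 121 nmi

121 nmi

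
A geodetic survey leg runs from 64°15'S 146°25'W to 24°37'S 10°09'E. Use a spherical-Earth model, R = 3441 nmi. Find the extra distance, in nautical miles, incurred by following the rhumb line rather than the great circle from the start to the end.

Great circle: cos σ = sin φ₁ sin φ₂ + cos φ₁ cos φ₂ cos Δλ,  σ = 1.5580 rad → d_gc = 5361.1 nmi
Rhumb line: Δψ = +1.0324, q = Δφ/Δψ = 0.6700, d_rh = R√(Δφ²+q²Δλ²) = 6734.8 nmi
Excess = 6734.8 − 5361.1 = 1373.7 ≈ 1374 nmi

1374 nmi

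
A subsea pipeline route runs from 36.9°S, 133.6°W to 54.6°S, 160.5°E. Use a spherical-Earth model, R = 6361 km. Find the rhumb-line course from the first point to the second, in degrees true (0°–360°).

Meridional parts: M(φ₁)=-0.6938, M(φ₂)=-1.1421 → ΔM = -0.4483;  Δλ = -1.1502 rad
tan C = Δλ / ΔM = +2.5655 → C = 248.70°

248.7°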